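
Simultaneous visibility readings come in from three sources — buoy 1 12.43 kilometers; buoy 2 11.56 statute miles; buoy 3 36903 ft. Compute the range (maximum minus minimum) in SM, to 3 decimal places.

4.571 SM

buoy 1: 12.43 km = 7.72364 SM.
buoy 3: 36903 ft = 6.98920 SM.
Spread: 11.56000 − 6.98920 = 4.571 SM.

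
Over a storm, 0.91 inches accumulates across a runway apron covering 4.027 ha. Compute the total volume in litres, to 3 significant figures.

931000 litres

Depth: 0.91 in × 25.4 = 23.114 mm.
Area: 4.027 ha = 40270 m².
1 mm over 1 m² is 1 L, so volume = 23.114 × 40270 = 930800.78 L ≈ 931000 L.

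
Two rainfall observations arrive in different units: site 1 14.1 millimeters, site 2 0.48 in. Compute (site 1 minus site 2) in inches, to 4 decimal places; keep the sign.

0.0751 in

site 1: 14.1 mm = 0.555118 in.
Difference: 0.555118 − 0.480000 = 0.0751 in.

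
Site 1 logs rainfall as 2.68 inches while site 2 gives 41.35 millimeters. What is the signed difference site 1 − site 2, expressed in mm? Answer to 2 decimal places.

26.72 mm

site 1: 2.68 in = 68.0720 mm.
Difference: 68.0720 − 41.3500 = 26.72 mm.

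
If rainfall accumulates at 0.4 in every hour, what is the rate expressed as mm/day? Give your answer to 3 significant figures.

0.4 in/hour × 25.4 mm/in × 24 hour/day = 244 mm/day.

244 mm/day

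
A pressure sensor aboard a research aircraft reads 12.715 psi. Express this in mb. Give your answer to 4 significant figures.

876.7 mb

1 psi = 68.9476 mb, so 12.715 × 68.9476 = 876.7 mb.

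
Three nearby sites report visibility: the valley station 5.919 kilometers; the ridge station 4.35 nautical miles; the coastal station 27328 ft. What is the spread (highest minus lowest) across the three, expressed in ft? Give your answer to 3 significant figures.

the valley station: 5.919 km = 19419.29 ft.
the ridge station: 4.35 nmi = 26431.10 ft.
Spread: 27328.00 − 19419.29 = 7910 ft.

7910 ft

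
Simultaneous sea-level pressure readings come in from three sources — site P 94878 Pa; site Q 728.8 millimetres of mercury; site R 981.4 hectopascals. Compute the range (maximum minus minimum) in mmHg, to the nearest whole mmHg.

site P: 94878 Pa = 711.64 mmHg.
site R: 981.4 hPa = 736.11 mmHg.
Spread: 736.11 − 711.64 = 24 mmHg.

24 mmHg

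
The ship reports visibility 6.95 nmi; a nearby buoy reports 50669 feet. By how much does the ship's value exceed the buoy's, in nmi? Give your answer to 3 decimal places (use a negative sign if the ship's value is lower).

the buoy: 50669 ft = 8.33904 nmi.
Difference: 6.95000 − 8.33904 = -1.389 nmi.

-1.389 nmi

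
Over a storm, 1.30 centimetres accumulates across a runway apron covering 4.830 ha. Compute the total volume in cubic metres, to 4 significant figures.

Depth: 1.30 cm × 10 = 13 mm.
Area: 4.830 ha = 48300 m².
1 mm over 1 m² is 1 L, so volume = 13 × 48300 = 627900 L = 627.9 m³.

627.9 cubic metres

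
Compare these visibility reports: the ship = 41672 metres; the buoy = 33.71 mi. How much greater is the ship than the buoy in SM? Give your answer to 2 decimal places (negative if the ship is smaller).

the ship: 41672 m = 25.8938 SM.
Difference: 25.8938 − 33.7100 = -7.82 SM.

-7.82 SM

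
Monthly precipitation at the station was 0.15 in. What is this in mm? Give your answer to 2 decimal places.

1 in = 25.4 mm, so 0.15 × 25.4 = 3.81 mm.

3.81 mm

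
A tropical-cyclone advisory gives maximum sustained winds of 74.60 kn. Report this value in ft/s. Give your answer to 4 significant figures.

125.9 ft/s

1 kt = 1.68781 ft/s, so 74.60 × 1.68781 = 125.9 ft/s.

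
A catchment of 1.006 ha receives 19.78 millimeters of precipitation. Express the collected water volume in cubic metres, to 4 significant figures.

Area: 1.006 ha = 10060 m².
1 mm over 1 m² is 1 L, so volume = 19.78 × 10060 = 198986.8 L = 199.0 m³.

199.0 cubic metres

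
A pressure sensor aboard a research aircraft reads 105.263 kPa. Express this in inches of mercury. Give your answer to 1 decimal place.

31.1 inHg

1 kPa = 0.2953 inHg, so 105.263 × 0.2953 = 31.1 inHg.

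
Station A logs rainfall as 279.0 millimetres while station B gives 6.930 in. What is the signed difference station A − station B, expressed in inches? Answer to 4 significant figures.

4.054 in

station A: 279.0 mm = 10.98425 in.
Difference: 10.98425 − 6.93000 = 4.054 in.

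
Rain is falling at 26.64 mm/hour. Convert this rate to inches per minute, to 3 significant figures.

26.64 mm/hour × 0.0393701 in/mm × 0.0166667 hour/minute = 0.0175 in/minute.

0.0175 in/minute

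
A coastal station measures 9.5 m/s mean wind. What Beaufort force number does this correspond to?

Beaufort force 5

9.5 m/s lies in the Beaufort 5 band (fresh breeze, 8.0–10.7 m/s).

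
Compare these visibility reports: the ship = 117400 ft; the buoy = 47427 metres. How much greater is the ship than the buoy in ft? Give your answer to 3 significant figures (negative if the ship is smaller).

the buoy: 47427 m = 155600.39 ft.
Difference: 117400.00 − 155600.39 = -38200 ft.

-38200 ft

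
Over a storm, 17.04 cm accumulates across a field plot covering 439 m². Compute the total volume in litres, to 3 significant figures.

Depth: 17.04 cm × 10 = 170.4 mm.
1 mm over 1 m² is 1 L, so volume = 170.4 × 439 = 74805.6 L ≈ 74800 L.

74800 litres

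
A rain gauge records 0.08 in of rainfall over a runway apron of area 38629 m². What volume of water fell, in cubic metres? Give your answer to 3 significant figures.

Depth: 0.08 in × 25.4 = 2.032 mm.
1 mm over 1 m² is 1 L, so volume = 2.032 × 38629 = 78494.128 L = 78.5 m³.

78.5 cubic metres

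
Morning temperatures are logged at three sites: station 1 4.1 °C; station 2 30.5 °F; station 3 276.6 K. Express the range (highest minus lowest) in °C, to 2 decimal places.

station 2: 30.5 °F = -0.833 °C.
station 3: 276.6 K = 3.450 °C.
Spread: 4.100 − (-0.833) = 4.933 °C.

4.93 °C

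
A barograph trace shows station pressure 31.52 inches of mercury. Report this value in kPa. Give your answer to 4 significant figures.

1 inHg = 3.38639 kPa, so 31.52 × 3.38639 = 106.7 kPa.

106.7 kPa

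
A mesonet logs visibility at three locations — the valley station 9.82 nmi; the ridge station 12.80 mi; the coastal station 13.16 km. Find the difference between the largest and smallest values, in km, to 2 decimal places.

the valley station: 9.82 nmi = 18.1866 km.
the ridge station: 12.80 SM = 20.5996 km.
Spread: 20.5996 − 13.1600 = 7.44 km.

7.44 km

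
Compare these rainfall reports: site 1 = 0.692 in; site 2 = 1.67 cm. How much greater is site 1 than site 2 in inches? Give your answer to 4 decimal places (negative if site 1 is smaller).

0.0345 in

site 2: 1.67 cm = 0.657480 in.
Difference: 0.692000 − 0.657480 = 0.0345 in.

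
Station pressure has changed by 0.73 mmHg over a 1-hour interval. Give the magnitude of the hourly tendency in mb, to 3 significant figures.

0.973 mb per hour

0.73 mmHg / 1 h × 1.33322 mb/mmHg = 0.973 mb/h.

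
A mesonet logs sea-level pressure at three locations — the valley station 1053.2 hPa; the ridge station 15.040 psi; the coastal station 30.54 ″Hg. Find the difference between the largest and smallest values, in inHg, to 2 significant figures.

the valley station: 1053.2 hPa = 31.1010 inHg.
the ridge station: 15.040 psi = 30.6217 inHg.
Spread: 31.1010 − 30.5400 = 0.56 inHg.

0.56 inHg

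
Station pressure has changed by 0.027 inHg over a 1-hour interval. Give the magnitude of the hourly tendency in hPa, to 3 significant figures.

0.914 hPa per hour

0.027 inHg / 1 h × 33.8639 hPa/inHg = 0.914 hPa/h.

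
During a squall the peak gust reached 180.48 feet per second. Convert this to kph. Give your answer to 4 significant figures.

1 ft/s = 1.09728 km/h, so 180.48 × 1.09728 = 198.0 km/h.

198.0 km/h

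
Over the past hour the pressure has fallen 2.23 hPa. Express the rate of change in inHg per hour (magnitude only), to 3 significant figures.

0.0659 inHg per hour

2.23 hPa / 1 h × 0.02953 inHg/hPa = 0.0659 inHg/h.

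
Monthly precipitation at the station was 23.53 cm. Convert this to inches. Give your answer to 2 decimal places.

1 cm = 0.393701 in, so 23.53 × 0.393701 = 9.26 in.

9.26 in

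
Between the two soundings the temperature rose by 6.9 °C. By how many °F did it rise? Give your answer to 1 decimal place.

Converting a difference, only the 9/5 scale factor applies: Δ°F = 6.9 × 1.8 = 12.4 °F.

12.4 °F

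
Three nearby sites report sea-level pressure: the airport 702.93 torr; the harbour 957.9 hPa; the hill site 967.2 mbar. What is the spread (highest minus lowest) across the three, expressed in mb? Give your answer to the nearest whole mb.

the airport: 702.93 mmHg = 937.16 mb.
the harbour: 957.9 hPa = 957.90 mb.
Spread: 967.20 − 937.16 = 30 mb.

30 mb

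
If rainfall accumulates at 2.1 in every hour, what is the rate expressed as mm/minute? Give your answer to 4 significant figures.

0.8890 mm/minute

2.1 in/hour × 25.4 mm/in × 0.0166667 hour/minute = 0.8890 mm/minute.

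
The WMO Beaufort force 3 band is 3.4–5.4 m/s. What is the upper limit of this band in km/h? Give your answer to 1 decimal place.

3.4–5.4 m/s × 3.6 = 12.2–19.4 km/h.

19.4 km/h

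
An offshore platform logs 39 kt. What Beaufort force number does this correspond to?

39 kt lies in the Beaufort 8 band (gale, 34–40 kt).

Beaufort force 8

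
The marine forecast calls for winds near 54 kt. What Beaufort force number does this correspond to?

54 kt lies in the Beaufort 10 band (storm, 48–55 kt).

Beaufort force 10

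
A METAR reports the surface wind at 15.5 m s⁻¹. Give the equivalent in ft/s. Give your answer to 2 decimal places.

50.85 ft/s

1 m/s = 3.28084 ft/s, so 15.5 × 3.28084 = 50.85 ft/s.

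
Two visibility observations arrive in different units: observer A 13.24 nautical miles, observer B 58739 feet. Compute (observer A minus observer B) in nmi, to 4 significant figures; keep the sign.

3.573 nmi

observer B: 58739 ft = 9.66720 nmi.
Difference: 13.24000 − 9.66720 = 3.573 nmi.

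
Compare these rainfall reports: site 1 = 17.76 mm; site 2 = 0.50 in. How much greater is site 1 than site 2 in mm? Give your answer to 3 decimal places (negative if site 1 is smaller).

site 2: 0.50 in = 12.70000 mm.
Difference: 17.76000 − 12.70000 = 5.060 mm.

5.060 mm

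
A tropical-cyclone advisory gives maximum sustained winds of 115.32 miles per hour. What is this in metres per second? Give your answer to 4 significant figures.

51.55 m/s

1 mph = 0.44704 m/s, so 115.32 × 0.44704 = 51.55 m/s.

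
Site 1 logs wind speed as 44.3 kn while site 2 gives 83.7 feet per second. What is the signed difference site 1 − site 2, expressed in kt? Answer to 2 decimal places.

site 2: 83.7 ft/s = 49.5909 kt.
Difference: 44.3000 − 49.5909 = -5.29 kt.

-5.29 kt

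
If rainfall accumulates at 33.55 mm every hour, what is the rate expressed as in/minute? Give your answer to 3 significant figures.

33.55 mm/hour × 0.0393701 in/mm × 0.0166667 hour/minute = 0.0220 in/minute.

0.0220 in/minute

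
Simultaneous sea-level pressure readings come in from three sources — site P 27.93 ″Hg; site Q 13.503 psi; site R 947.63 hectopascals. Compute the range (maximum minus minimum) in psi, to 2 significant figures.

0.24 psi

site P: 27.93 inHg = 13.7179 psi.
site R: 947.63 hPa = 13.7442 psi.
Spread: 13.7442 − 13.5030 = 0.24 psi.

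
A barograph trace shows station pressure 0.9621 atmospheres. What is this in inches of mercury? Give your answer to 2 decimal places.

1 atm = 29.9213 inHg, so 0.9621 × 29.9213 = 28.79 inHg.

28.79 inHg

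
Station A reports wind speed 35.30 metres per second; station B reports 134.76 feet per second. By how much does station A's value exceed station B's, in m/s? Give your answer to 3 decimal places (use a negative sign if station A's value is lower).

station B: 134.76 ft/s = 41.07485 m/s.
Difference: 35.30000 − 41.07485 = -5.775 m/s.

-5.775 m/s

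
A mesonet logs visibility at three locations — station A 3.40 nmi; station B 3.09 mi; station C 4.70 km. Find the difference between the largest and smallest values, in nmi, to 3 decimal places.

0.862 nmi

station B: 3.09 SM = 2.68514 nmi.
station C: 4.70 km = 2.53780 nmi.
Spread: 3.40000 − 2.53780 = 0.862 nmi.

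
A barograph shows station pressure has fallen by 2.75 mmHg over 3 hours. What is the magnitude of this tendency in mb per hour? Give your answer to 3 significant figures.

1.22 mb per hour

2.75 mmHg / 3 h × 1.33322 mb/mmHg = 1.22 mb/h.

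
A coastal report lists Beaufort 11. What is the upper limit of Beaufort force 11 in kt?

63 kt

Beaufort 11 (violent storm) spans 56–63 knots.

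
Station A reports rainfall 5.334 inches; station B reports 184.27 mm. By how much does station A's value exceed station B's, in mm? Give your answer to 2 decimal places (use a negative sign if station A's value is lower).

-48.79 mm

station A: 5.334 in = 135.4836 mm.
Difference: 135.4836 − 184.2700 = -48.79 mm.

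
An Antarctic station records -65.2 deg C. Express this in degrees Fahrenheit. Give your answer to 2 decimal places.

°F = °C × 9/5 + 32 = -65.2 × 1.8 + 32 = -85.36 °F.

-85.36 °F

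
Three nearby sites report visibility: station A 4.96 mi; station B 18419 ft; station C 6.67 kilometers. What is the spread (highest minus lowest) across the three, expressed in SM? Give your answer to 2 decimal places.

1.47 SM

station B: 18419 ft = 3.4884 SM.
station C: 6.67 km = 4.1445 SM.
Spread: 4.9600 − 3.4884 = 1.47 SM.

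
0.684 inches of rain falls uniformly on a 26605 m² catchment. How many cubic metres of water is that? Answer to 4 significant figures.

Depth: 0.684 in × 25.4 = 17.3736 mm.
1 mm over 1 m² is 1 L, so volume = 17.3736 × 26605 = 462224.63 L = 462.2 m³.

462.2 cubic metres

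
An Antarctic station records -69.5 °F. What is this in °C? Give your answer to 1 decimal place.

°C = (°F − 32) × 5/9 = (-69.5 − 32) / 1.8 = -56.4 °C.

-56.4 °C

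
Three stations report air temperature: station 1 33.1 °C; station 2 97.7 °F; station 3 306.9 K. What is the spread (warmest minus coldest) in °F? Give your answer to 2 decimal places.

6.12 °F

station 2: 97.7 °F = 36.500 °C.
station 3: 306.9 K = 33.750 °C.
Spread: 36.500 − 33.100 = 3.400 °C = 6.12 °F.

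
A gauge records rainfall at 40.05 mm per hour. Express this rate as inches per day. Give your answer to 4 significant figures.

40.05 mm/hour × 0.0393701 in/mm × 24 hour/day = 37.84 in/day.

37.84 in/day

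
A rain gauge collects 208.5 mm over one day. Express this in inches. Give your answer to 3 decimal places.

1 mm = 0.0393701 in, so 208.5 × 0.0393701 = 8.209 in.

8.209 in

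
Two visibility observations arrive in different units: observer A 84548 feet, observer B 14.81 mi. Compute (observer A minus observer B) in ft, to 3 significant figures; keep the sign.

6350 ft

observer B: 14.81 SM = 78196.80 ft.
Difference: 84548.00 − 78196.80 = 6350 ft.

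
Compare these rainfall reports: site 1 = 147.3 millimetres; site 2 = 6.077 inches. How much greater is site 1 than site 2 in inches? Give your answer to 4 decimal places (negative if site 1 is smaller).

-0.2778 in

site 1: 147.3 mm = 5.799213 in.
Difference: 5.799213 − 6.077000 = -0.2778 in.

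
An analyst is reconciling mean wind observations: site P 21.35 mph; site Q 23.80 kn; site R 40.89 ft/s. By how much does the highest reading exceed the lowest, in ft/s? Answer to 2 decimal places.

site P: 21.35 mph = 31.3133 ft/s.
site Q: 23.80 kt = 40.1699 ft/s.
Spread: 40.8900 − 31.3133 = 9.58 ft/s.

9.58 ft/s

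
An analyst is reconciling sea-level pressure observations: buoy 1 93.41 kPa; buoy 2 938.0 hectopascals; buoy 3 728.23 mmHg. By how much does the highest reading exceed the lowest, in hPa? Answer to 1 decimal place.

buoy 1: 93.41 kPa = 934.100 hPa.
buoy 3: 728.23 mmHg = 970.894 hPa.
Spread: 970.894 − 934.100 = 36.8 hPa.

36.8 hPa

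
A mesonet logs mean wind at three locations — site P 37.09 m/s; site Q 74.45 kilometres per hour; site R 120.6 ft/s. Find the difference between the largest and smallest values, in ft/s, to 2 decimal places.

site P: 37.09 m/s = 121.6864 ft/s.
site Q: 74.45 km/h = 67.8496 ft/s.
Spread: 121.6864 − 67.8496 = 53.84 ft/s.

53.84 ft/s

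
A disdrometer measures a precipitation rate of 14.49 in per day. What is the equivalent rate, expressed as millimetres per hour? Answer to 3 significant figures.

15.3 mm/hour

14.49 in/day × 25.4 mm/in × 0.0416667 day/hour = 15.3 mm/hour.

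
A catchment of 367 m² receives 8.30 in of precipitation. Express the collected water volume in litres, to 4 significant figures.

77370 litres

Depth: 8.30 in × 25.4 = 210.82 mm.
1 mm over 1 m² is 1 L, so volume = 210.82 × 367 = 77370.94 L ≈ 77370 L.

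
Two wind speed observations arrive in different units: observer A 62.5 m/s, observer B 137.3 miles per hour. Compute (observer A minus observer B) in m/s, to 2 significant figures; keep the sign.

observer B: 137.3 mph = 61.379 m/s.
Difference: 62.500 − 61.379 = 1.1 m/s.

1.1 m/s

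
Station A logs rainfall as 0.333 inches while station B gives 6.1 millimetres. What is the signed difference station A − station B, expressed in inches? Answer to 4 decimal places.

station B: 6.1 mm = 0.240157 in.
Difference: 0.333000 − 0.240157 = 0.0928 in.

0.0928 in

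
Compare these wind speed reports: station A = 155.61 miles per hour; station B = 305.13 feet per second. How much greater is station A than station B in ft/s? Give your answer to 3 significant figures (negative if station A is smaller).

-76.9 ft/s

station A: 155.61 mph = 228.228 ft/s.
Difference: 228.228 − 305.130 = -76.9 ft/s.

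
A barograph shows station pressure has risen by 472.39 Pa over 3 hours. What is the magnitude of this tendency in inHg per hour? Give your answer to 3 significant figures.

472.39 Pa / 3 h × 0.0002953 inHg/Pa = 0.0465 inHg/h.

0.0465 inHg per hour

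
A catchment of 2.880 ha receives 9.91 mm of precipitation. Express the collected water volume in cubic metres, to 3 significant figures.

Area: 2.880 ha = 28800 m².
1 mm over 1 m² is 1 L, so volume = 9.91 × 28800 = 285408 L = 285 m³.

285 cubic metres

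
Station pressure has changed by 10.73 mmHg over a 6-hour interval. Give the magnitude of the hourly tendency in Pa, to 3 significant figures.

10.73 mmHg / 6 h × 133.322 Pa/mmHg = 238 Pa/h.

238 Pa per hour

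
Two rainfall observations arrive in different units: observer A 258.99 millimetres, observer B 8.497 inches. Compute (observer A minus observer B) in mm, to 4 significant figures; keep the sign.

observer B: 8.497 in = 215.8238 mm.
Difference: 258.9900 − 215.8238 = 43.17 mm.

43.17 mm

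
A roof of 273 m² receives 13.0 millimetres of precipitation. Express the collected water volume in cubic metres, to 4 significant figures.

1 mm over 1 m² is 1 L, so volume = 13 × 273 = 3549 L = 3.549 m³.

3.549 cubic metres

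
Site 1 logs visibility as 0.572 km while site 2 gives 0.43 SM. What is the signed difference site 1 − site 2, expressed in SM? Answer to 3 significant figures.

-0.0746 SM

site 1: 0.572 km = 0.355424 SM.
Difference: 0.355424 − 0.430000 = -0.0746 SM.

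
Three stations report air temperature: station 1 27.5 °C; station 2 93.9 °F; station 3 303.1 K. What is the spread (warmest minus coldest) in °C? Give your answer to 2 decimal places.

6.89 °C

station 2: 93.9 °F = 34.389 °C.
station 3: 303.1 K = 29.950 °C.
Spread: 34.389 − 27.500 = 6.889 °C.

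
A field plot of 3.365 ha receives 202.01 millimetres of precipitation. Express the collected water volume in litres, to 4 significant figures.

Area: 3.365 ha = 33650 m².
1 mm over 1 m² is 1 L, so volume = 202.01 × 33650 = 6797636.5 L ≈ 6798000 L.

6798000 litres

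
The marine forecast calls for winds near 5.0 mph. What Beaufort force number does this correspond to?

Beaufort force 2

5.0 mph = 2.2 m/s, which is Beaufort 2 (light breeze, 1.6–3.3 m/s).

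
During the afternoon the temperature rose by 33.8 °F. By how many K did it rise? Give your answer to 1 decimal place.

18.8 K

For a temperature change the 32° offset cancels: ΔK = 33.8 × 0.5556 = 18.8 K.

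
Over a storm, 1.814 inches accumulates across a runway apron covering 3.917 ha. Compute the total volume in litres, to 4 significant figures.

1805000 litres

Depth: 1.814 in × 25.4 = 46.0756 mm.
Area: 3.917 ha = 39170 m².
1 mm over 1 m² is 1 L, so volume = 46.0756 × 39170 = 1804781.3 L ≈ 1805000 L.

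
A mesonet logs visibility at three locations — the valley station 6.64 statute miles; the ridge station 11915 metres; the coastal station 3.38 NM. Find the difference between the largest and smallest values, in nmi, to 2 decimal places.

the valley station: 6.64 SM = 5.7700 nmi.
the ridge station: 11915 m = 6.4336 nmi.
Spread: 6.4336 − 3.3800 = 3.05 nmi.

3.05 nmi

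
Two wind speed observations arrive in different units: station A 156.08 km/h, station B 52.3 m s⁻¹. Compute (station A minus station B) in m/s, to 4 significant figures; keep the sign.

station A: 156.08 km/h = 43.35556 m/s.
Difference: 43.35556 − 52.30000 = -8.944 m/s.

-8.944 m/s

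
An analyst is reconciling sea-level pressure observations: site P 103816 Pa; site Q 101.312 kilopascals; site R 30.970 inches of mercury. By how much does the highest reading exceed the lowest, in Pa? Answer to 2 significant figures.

3600 Pa

site Q: 101.312 kPa = 101312.00 Pa.
site R: 30.970 inHg = 104876.47 Pa.
Spread: 104876.47 − 101312.00 = 3600 Pa.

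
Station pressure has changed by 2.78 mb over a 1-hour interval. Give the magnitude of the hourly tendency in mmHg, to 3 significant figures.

2.78 mb / 1 h × 0.750062 mmHg/mb = 2.09 mmHg/h.

2.09 mmHg per hour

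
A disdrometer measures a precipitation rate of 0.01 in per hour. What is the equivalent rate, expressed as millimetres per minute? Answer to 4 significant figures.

0.004233 mm/minute

0.01 in/hour × 25.4 mm/in × 0.0166667 hour/minute = 0.004233 mm/minute.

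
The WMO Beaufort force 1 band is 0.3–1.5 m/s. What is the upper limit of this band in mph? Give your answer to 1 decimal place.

0.3–1.5 m/s × 2.237 = 0.7–3.4 mph.

3.4 mph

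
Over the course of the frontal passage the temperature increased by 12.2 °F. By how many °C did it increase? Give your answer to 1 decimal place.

A change of 1 °C equals a change of 1.8 °F: Δ°C = 12.2 × 0.5556 = 6.8 °C.

6.8 °C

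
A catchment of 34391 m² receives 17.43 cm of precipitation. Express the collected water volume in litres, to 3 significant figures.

5990000 litres

Depth: 17.43 cm × 10 = 174.3 mm.
1 mm over 1 m² is 1 L, so volume = 174.3 × 34391 = 5994351.3 L ≈ 5990000 L.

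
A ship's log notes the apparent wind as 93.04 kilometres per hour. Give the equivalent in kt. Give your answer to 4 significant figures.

1 km/h = 0.539957 kt, so 93.04 × 0.539957 = 50.24 kt.

50.24 kt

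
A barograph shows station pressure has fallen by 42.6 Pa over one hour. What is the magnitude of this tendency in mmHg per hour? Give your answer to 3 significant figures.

0.320 mmHg per hour

42.6 Pa / 1 h × 0.00750062 mmHg/Pa = 0.320 mmHg/h.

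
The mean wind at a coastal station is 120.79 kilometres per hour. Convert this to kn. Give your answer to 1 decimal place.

1 km/h = 0.539957 kt, so 120.79 × 0.539957 = 65.2 kt.

65.2 kt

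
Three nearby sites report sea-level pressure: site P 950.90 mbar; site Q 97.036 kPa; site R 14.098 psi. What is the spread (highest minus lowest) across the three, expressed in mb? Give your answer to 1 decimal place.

site Q: 97.036 kPa = 970.360 mb.
site R: 14.098 psi = 972.023 mb.
Spread: 972.023 − 950.900 = 21.1 mb.

21.1 mb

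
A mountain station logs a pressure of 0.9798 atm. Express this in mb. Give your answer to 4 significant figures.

992.8 mb

1 atm = 1013.25 mb, so 0.9798 × 1013.25 = 992.8 mb.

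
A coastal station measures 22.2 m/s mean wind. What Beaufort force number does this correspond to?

Beaufort force 9

22.2 m/s lies in the Beaufort 9 band (strong gale, 20.8–24.4 m/s).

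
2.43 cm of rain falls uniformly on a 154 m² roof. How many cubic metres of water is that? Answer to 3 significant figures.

3.74 cubic metres

Depth: 2.43 cm × 10 = 24.3 mm.
1 mm over 1 m² is 1 L, so volume = 24.3 × 154 = 3742.2 L = 3.74 m³.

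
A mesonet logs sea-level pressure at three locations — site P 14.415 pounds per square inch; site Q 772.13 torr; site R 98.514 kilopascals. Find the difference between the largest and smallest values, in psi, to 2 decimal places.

site Q: 772.13 mmHg = 14.9305 psi.
site R: 98.514 kPa = 14.2882 psi.
Spread: 14.9305 − 14.2882 = 0.64 psi.

0.64 psi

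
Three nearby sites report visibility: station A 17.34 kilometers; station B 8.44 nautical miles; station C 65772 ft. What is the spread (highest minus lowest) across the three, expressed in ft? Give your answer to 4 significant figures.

14490 ft

station A: 17.34 km = 56889.76 ft.
station B: 8.44 nmi = 51282.41 ft.
Spread: 65772.00 − 51282.41 = 14490 ft.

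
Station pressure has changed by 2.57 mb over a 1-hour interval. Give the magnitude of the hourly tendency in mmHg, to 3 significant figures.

2.57 mb / 1 h × 0.750062 mmHg/mb = 1.93 mmHg/h.

1.93 mmHg per hour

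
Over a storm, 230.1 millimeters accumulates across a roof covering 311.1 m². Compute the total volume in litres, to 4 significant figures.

71580 litres

1 mm over 1 m² is 1 L, so volume = 230.1 × 311.1 = 71584.11 L ≈ 71580 L.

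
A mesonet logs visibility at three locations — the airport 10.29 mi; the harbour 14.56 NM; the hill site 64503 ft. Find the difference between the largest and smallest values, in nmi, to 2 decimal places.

5.62 nmi

the airport: 10.29 SM = 8.9418 nmi.
the hill site: 64503 ft = 10.6158 nmi.
Spread: 14.5600 − 8.9418 = 5.62 nmi.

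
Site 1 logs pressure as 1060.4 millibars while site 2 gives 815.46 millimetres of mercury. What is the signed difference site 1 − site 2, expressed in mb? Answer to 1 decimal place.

-26.8 mb

site 2: 815.46 mmHg = 1087.191 mb.
Difference: 1060.400 − 1087.191 = -26.8 mb.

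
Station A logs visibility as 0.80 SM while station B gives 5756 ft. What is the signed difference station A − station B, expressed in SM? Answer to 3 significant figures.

-0.290 SM

station B: 5756 ft = 1.09015 SM.
Difference: 0.80000 − 1.09015 = -0.290 SM.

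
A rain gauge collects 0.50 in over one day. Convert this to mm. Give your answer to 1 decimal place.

12.7 mm

1 in = 25.4 mm, so 0.50 × 25.4 = 12.7 mm.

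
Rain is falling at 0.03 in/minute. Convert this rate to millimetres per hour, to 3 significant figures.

45.7 mm/hour

0.03 in/minute × 25.4 mm/in × 60 minute/hour = 45.7 mm/hour.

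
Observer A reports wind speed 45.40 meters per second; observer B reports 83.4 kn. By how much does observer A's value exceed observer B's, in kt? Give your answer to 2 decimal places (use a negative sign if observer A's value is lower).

4.85 kt

observer A: 45.40 m/s = 88.2505 kt.
Difference: 88.2505 − 83.4000 = 4.85 kt.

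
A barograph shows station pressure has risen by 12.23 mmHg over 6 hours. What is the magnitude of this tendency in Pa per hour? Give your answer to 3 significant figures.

272 Pa per hour

12.23 mmHg / 6 h × 133.322 Pa/mmHg = 272 Pa/h.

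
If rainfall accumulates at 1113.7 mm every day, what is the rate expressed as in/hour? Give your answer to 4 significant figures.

1113.7 mm/day × 0.0393701 in/mm × 0.0416667 day/hour = 1.827 in/hour.

1.827 in/hour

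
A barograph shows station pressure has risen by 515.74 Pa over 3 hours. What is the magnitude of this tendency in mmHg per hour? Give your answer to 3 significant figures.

515.74 Pa / 3 h × 0.00750062 mmHg/Pa = 1.29 mmHg/h.

1.29 mmHg per hour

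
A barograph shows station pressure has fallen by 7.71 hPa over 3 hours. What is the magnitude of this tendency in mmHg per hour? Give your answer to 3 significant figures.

1.93 mmHg per hour

7.71 hPa / 3 h × 0.750062 mmHg/hPa = 1.93 mmHg/h.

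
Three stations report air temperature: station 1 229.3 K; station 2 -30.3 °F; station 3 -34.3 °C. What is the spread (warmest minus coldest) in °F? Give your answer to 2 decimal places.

17.19 °F

station 1: 229.3 K = -43.850 °C.
station 2: -30.3 °F = -34.611 °C.
Spread: (-34.300) − (-43.850) = 9.550 °C = 17.19 °F.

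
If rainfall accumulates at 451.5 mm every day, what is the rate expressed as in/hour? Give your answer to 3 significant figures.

0.741 in/hour

451.5 mm/day × 0.0393701 in/mm × 0.0416667 day/hour = 0.741 in/hour.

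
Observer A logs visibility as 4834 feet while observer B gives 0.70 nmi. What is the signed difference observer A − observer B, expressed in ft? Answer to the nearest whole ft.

observer B: 0.70 nmi = 4253.28 ft.
Difference: 4834.00 − 4253.28 = 581 ft.

581 ft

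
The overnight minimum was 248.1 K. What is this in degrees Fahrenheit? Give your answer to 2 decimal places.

First to °C: -25.05 °C.
Then to °F: -13.09 °F.

-13.09 °F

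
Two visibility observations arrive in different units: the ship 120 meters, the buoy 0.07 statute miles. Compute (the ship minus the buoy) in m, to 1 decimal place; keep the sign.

the buoy: 0.07 SM = 112.654 m.
Difference: 120.000 − 112.654 = 7.3 m.

7.3 m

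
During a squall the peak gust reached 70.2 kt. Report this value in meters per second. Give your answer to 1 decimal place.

1 kt = 0.514444 m/s, so 70.2 × 0.514444 = 36.1 m/s.

36.1 m/s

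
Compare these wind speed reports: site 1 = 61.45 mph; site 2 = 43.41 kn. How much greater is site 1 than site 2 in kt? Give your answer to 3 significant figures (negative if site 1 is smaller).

site 1: 61.45 mph = 53.3986 kt.
Difference: 53.3986 − 43.4100 = 9.99 kt.

9.99 kt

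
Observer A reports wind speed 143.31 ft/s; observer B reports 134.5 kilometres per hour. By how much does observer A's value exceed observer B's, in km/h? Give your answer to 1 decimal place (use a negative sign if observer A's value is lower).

observer A: 143.31 ft/s = 157.251 km/h.
Difference: 157.251 − 134.500 = 22.8 km/h.

22.8 km/h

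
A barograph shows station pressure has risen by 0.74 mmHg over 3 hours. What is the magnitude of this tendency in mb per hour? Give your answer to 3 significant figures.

0.329 mb per hour

0.74 mmHg / 3 h × 1.33322 mb/mmHg = 0.329 mb/h.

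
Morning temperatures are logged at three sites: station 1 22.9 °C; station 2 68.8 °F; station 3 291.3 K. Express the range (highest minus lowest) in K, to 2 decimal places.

4.75 K

station 2: 68.8 °F = 20.444 °C.
station 3: 291.3 K = 18.150 °C.
Spread: 22.900 − 18.150 = 4.750 °C.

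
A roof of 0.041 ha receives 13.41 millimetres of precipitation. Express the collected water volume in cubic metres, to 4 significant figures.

5.498 cubic metres

Area: 0.041 ha = 410 m².
1 mm over 1 m² is 1 L, so volume = 13.41 × 410 = 5498.1 L = 5.498 m³.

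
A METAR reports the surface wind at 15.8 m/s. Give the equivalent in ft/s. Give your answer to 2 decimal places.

1 m/s = 3.28084 ft/s, so 15.8 × 3.28084 = 51.84 ft/s.

51.84 ft/s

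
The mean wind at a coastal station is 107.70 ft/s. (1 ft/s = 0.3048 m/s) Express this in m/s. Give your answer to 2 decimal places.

32.83 m/s

1 ft/s = 0.3048 m/s, so 107.70 × 0.3048 = 32.83 m/s.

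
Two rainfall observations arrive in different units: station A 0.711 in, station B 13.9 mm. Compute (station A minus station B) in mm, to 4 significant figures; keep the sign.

station A: 0.711 in = 18.05940 mm.
Difference: 18.05940 − 13.90000 = 4.159 mm.

4.159 mm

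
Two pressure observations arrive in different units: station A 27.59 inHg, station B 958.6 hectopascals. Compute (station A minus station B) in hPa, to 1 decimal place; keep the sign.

station A: 27.59 inHg = 934.305 hPa.
Difference: 934.305 − 958.600 = -24.3 hPa.

-24.3 hPa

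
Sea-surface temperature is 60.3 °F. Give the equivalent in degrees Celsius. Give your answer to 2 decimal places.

°C = (°F − 32) × 5/9 = (60.3 − 32) / 1.8 = 15.72 °C.

15.72 °C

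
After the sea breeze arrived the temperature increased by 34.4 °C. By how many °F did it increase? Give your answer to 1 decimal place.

61.9 °F

Converting a difference, only the 9/5 scale factor applies: Δ°F = 34.4 × 1.8 = 61.9 °F.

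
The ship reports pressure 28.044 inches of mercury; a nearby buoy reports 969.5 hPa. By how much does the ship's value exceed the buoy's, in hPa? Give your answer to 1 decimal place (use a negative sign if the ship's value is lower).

the ship: 28.044 inHg = 949.679 hPa.
Difference: 949.679 − 969.500 = -19.8 hPa.

-19.8 hPa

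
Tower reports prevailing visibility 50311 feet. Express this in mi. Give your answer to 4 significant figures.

9.529 SM

1 ft = 0.000189394 SM, so 50311 × 0.000189394 = 9.529 SM.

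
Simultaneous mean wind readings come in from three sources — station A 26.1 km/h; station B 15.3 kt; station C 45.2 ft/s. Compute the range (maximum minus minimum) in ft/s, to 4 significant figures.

21.41 ft/s

station A: 26.1 km/h = 23.7861 ft/s.
station B: 15.3 kt = 25.8235 ft/s.
Spread: 45.2000 − 23.7861 = 21.41 ft/s.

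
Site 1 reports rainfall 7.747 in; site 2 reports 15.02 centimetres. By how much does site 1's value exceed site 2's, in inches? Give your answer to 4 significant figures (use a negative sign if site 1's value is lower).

1.834 in

site 2: 15.02 cm = 5.91339 in.
Difference: 7.74700 − 5.91339 = 1.834 in.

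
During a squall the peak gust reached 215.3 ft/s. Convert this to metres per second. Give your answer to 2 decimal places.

65.62 m/s

1 ft/s = 0.3048 m/s, so 215.3 × 0.3048 = 65.62 m/s.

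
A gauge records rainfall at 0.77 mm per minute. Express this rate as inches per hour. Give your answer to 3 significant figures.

1.82 in/hour

0.77 mm/minute × 0.0393701 in/mm × 60 minute/hour = 1.82 in/hour.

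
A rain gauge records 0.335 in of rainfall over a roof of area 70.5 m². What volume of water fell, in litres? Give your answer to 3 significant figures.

Depth: 0.335 in × 25.4 = 8.509 mm.
1 mm over 1 m² is 1 L, so volume = 8.509 × 70.5 = 599.8845 L ≈ 600 L.

600 litres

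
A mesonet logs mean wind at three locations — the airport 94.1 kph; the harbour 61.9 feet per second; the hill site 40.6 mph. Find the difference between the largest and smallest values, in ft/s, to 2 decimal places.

26.21 ft/s

the airport: 94.1 km/h = 85.7575 ft/s.
the hill site: 40.6 mph = 59.5467 ft/s.
Spread: 85.7575 − 59.5467 = 26.21 ft/s.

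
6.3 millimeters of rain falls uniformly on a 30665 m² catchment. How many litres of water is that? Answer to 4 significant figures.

1 mm over 1 m² is 1 L, so volume = 6.3 × 30665 = 193189.5 L ≈ 193200 L.

193200 litres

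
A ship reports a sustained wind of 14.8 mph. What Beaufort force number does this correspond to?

Beaufort force 4

14.8 mph = 6.6 m/s, which is Beaufort 4 (moderate breeze, 5.5–7.9 m/s).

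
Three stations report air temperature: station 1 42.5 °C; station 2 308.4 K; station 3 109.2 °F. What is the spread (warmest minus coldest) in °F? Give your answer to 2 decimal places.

13.75 °F

station 2: 308.4 K = 35.250 °C.
station 3: 109.2 °F = 42.889 °C.
Spread: 42.889 − 35.250 = 7.639 °C = 13.75 °F.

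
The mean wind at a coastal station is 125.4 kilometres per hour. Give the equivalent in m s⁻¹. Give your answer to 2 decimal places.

34.83 m/s

1 km/h = 0.277778 m/s, so 125.4 × 0.277778 = 34.83 m/s.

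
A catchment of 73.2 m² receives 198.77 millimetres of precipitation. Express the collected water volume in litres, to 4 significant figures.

14550 litres

1 mm over 1 m² is 1 L, so volume = 198.77 × 73.2 = 14549.964 L ≈ 14550 L.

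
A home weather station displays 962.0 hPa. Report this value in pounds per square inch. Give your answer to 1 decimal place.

1 hPa = 0.0145038 psi, so 962.0 × 0.0145038 = 14.0 psi.

14.0 psi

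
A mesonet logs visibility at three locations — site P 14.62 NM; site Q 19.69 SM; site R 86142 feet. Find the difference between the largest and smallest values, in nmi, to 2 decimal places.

site Q: 19.69 SM = 17.1101 nmi.
site R: 86142 ft = 14.1771 nmi.
Spread: 17.1101 − 14.1771 = 2.93 nmi.

2.93 nmi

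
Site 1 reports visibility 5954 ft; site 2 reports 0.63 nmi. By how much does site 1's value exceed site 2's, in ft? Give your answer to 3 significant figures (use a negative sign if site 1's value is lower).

2130 ft

site 2: 0.63 nmi = 3827.95 ft.
Difference: 5954.00 − 3827.95 = 2130 ft.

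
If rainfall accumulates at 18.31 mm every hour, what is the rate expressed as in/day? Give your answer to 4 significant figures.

17.30 in/day

18.31 mm/hour × 0.0393701 in/mm × 24 hour/day = 17.30 in/day.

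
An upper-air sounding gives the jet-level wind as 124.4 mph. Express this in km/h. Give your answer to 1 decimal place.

200.2 km/h

1 mph = 1.60934 km/h, so 124.4 × 1.60934 = 200.2 km/h.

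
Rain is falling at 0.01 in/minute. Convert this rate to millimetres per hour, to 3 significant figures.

0.01 in/minute × 25.4 mm/in × 60 minute/hour = 15.2 mm/hour.

15.2 mm/hour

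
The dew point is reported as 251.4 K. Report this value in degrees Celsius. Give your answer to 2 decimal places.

°C = 251.4 − 273.15 = -21.75 °C.

-21.75 °C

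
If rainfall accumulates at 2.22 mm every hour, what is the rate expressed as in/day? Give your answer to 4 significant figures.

2.22 mm/hour × 0.0393701 in/mm × 24 hour/day = 2.098 in/day.

2.098 in/day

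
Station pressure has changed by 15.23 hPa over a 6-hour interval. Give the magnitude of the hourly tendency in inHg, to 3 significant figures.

15.23 hPa / 6 h × 0.02953 inHg/hPa = 0.0750 inHg/h.

0.0750 inHg per hour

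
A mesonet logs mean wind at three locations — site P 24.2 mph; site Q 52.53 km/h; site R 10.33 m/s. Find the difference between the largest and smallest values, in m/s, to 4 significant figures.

site P: 24.2 mph = 10.81837 m/s.
site Q: 52.53 km/h = 14.59167 m/s.
Spread: 14.59167 − 10.33000 = 4.262 m/s.

4.262 m/s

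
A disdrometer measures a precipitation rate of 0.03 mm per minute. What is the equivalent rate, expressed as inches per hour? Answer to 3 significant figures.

0.0709 in/hour

0.03 mm/minute × 0.0393701 in/mm × 60 minute/hour = 0.0709 in/hour.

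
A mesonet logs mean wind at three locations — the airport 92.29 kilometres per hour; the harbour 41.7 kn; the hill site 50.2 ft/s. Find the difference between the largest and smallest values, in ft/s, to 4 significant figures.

the airport: 92.29 km/h = 84.1080 ft/s.
the harbour: 41.7 kt = 70.3817 ft/s.
Spread: 84.1080 − 50.2000 = 33.91 ft/s.

33.91 ft/s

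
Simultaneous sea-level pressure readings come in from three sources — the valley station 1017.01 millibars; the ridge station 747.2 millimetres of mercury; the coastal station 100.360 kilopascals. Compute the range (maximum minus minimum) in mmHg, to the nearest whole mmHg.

the valley station: 1017.01 mb = 762.82 mmHg.
the coastal station: 100.360 kPa = 752.76 mmHg.
Spread: 762.82 − 747.20 = 16 mmHg.

16 mmHg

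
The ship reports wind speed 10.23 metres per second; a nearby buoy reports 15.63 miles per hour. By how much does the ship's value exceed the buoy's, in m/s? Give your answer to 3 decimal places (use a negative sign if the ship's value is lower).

the buoy: 15.63 mph = 6.98724 m/s.
Difference: 10.23000 − 6.98724 = 3.243 m/s.

3.243 m/s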